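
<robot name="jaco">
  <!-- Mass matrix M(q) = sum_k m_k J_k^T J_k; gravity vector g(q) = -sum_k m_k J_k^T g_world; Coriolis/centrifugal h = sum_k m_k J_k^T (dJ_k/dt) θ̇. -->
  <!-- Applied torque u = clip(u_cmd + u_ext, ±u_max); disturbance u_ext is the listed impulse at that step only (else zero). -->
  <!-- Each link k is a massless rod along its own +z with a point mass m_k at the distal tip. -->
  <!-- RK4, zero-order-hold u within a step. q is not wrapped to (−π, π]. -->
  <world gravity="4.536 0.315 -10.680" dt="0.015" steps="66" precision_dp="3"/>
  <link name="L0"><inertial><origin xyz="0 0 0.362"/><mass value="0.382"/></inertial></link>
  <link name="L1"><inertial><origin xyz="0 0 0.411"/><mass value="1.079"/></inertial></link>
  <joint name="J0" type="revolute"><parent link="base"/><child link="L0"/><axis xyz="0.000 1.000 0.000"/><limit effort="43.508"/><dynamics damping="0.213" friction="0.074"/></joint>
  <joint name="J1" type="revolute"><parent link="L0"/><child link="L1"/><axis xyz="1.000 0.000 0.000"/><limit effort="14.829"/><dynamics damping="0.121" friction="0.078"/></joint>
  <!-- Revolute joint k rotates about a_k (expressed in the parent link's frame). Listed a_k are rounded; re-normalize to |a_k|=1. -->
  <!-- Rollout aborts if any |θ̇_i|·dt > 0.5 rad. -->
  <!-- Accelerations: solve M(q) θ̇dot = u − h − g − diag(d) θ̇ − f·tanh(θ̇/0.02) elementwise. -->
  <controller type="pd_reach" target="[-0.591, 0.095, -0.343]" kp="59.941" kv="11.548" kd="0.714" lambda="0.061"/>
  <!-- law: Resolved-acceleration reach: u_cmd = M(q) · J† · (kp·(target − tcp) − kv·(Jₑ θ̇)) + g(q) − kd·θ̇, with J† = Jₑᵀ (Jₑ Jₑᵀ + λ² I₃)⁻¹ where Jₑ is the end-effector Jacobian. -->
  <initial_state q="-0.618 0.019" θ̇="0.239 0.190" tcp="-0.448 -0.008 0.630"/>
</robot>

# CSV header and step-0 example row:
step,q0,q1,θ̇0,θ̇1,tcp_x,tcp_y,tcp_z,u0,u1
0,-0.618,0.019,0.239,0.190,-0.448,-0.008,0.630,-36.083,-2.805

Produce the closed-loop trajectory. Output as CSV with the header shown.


step,q0,q1,θ̇0,θ̇1,tcp_x,tcp_y,tcp_z,u0,u1
1,-0.621,0.020,-0.591,-0.049,-0.449,-0.008,0.629,-28.838,-2.140
2,-0.635,0.018,-1.262,-0.222,-0.458,-0.007,0.622,-22.804,-1.672
3,-0.658,0.014,-1.804,-0.356,-0.472,-0.006,0.612,-17.740,-1.315
4,-0.688,0.008,-2.241,-0.462,-0.491,-0.003,0.597,-13.451,-1.038
5,-0.724,-0.000,-2.592,-0.546,-0.512,0.000,0.579,-9.778,-0.816
6,-0.765,-0.009,-2.871,-0.614,-0.535,0.004,0.558,-6.595,-0.633
7,-0.810,-0.018,-3.090,-0.666,-0.560,0.008,0.533,-3.803,-0.478
8,-0.857,-0.029,-3.258,-0.706,-0.584,0.012,0.506,-1.327,-0.343
9,-0.907,-0.039,-3.384,-0.734,-0.609,0.016,0.476,0.893,-0.225
10,-0.959,-0.051,-3.472,-0.752,-0.632,0.021,0.444,2.897,-0.121
11,-1.011,-0.062,-3.528,-0.760,-0.654,0.025,0.410,4.718,-0.027
12,-1.064,-0.073,-3.556,-0.759,-0.675,0.030,0.375,6.376,0.055
13,-1.118,-0.085,-3.558,-0.750,-0.694,0.035,0.338,7.887,0.126
14,-1.171,-0.096,-3.538,-0.733,-0.710,0.039,0.300,9.260,0.187
15,-1.223,-0.107,-3.497,-0.710,-0.725,0.044,0.262,10.502,0.237
16,-1.275,-0.117,-3.439,-0.682,-0.737,0.048,0.224,11.618,0.277
17,-1.327,-0.127,-3.364,-0.650,-0.747,0.052,0.186,12.611,0.307
18,-1.376,-0.137,-3.276,-0.615,-0.755,0.056,0.149,13.483,0.327
19,-1.425,-0.145,-3.175,-0.579,-0.760,0.060,0.112,14.239,0.338
20,-1.471,-0.154,-3.064,-0.541,-0.764,0.063,0.076,14.881,0.342
21,-1.517,-0.162,-2.945,-0.504,-0.767,0.066,0.042,15.414,0.338
22,-1.560,-0.169,-2.818,-0.467,-0.767,0.069,0.008,15.844,0.329
23,-1.601,-0.176,-2.687,-0.432,-0.766,0.072,-0.023,16.177,0.316
24,-1.640,-0.182,-2.552,-0.398,-0.764,0.074,-0.053,16.420,0.299
25,-1.678,-0.188,-2.414,-0.367,-0.761,0.077,-0.082,16.580,0.279
26,-1.713,-0.193,-2.276,-0.338,-0.758,0.079,-0.108,16.665,0.258
27,-1.746,-0.198,-2.138,-0.312,-0.753,0.081,-0.133,16.683,0.237
28,-1.777,-0.202,-2.002,-0.288,-0.748,0.083,-0.156,16.644,0.215
29,-1.806,-0.207,-1.869,-0.267,-0.743,0.084,-0.178,16.553,0.194
30,-1.833,-0.210,-1.738,-0.248,-0.738,0.086,-0.198,16.421,0.174
31,-1.858,-0.214,-1.612,-0.231,-0.732,0.087,-0.216,16.253,0.154
32,-1.881,-0.217,-1.491,-0.216,-0.727,0.089,-0.233,16.056,0.136
33,-1.903,-0.220,-1.374,-0.202,-0.721,0.090,-0.249,15.838,0.118
34,-1.923,-0.223,-1.263,-0.190,-0.716,0.091,-0.263,15.604,0.102
35,-1.941,-0.226,-1.158,-0.179,-0.711,0.092,-0.276,15.358,0.088
36,-1.957,-0.229,-1.058,-0.170,-0.706,0.093,-0.287,15.106,0.074
37,-1.973,-0.231,-0.965,-0.161,-0.701,0.094,-0.298,14.851,0.061
38,-1.986,-0.234,-0.877,-0.153,-0.697,0.095,-0.308,14.597,0.049
39,-1.999,-0.236,-0.795,-0.146,-0.693,0.096,-0.316,14.346,0.038
40,-2.010,-0.238,-0.719,-0.139,-0.689,0.097,-0.324,14.100,0.028
41,-2.021,-0.240,-0.648,-0.133,-0.686,0.098,-0.331,13.863,0.019
42,-2.030,-0.242,-0.583,-0.127,-0.682,0.098,-0.337,13.634,0.010
43,-2.038,-0.244,-0.523,-0.121,-0.679,0.099,-0.343,13.415,0.002
44,-2.045,-0.246,-0.468,-0.116,-0.677,0.100,-0.348,13.207,-0.006
45,-2.052,-0.247,-0.417,-0.110,-0.674,0.101,-0.352,13.010,-0.013
46,-2.058,-0.249,-0.371,-0.106,-0.672,0.101,-0.356,12.825,-0.020
47,-2.063,-0.250,-0.329,-0.101,-0.670,0.102,-0.359,12.651,-0.026
48,-2.068,-0.252,-0.291,-0.096,-0.668,0.102,-0.362,12.489,-0.032
49,-2.072,-0.253,-0.256,-0.092,-0.666,0.103,-0.365,12.339,-0.037
50,-2.076,-0.255,-0.225,-0.087,-0.665,0.104,-0.367,12.199,-0.043
51,-2.079,-0.256,-0.197,-0.083,-0.664,0.104,-0.370,12.071,-0.047
52,-2.082,-0.257,-0.172,-0.079,-0.663,0.105,-0.371,11.952,-0.052
53,-2.084,-0.258,-0.149,-0.075,-0.662,0.105,-0.373,11.844,-0.056
54,-2.086,-0.259,-0.129,-0.072,-0.661,0.105,-0.374,11.744,-0.060
55,-2.088,-0.260,-0.111,-0.068,-0.660,0.106,-0.375,11.654,-0.064
56,-2.089,-0.261,-0.095,-0.065,-0.659,0.106,-0.376,11.572,-0.067
57,-2.091,-0.262,-0.081,-0.061,-0.659,0.107,-0.377,11.497,-0.071
58,-2.092,-0.263,-0.068,-0.058,-0.658,0.107,-0.378,11.429,-0.074
59,-2.093,-0.264,-0.057,-0.055,-0.658,0.107,-0.378,11.369,-0.076
60,-2.094,-0.265,-0.048,-0.052,-0.657,0.108,-0.379,11.314,-0.079
61,-2.094,-0.266,-0.039,-0.050,-0.657,0.108,-0.379,11.265,-0.081
62,-2.095,-0.266,-0.032,-0.047,-0.657,0.108,-0.380,11.222,-0.083
63,-2.095,-0.267,-0.026,-0.045,-0.656,0.109,-0.380,11.184,-0.085
64,-2.096,-0.268,-0.021,-0.042,-0.656,0.109,-0.380,11.151,-0.087
65,-2.096,-0.268,-0.016,-0.040,-0.656,0.109,-0.380,11.123,-0.088
66,-2.096,-0.269,-0.013,-0.038,-0.656,0.109,-0.380,,


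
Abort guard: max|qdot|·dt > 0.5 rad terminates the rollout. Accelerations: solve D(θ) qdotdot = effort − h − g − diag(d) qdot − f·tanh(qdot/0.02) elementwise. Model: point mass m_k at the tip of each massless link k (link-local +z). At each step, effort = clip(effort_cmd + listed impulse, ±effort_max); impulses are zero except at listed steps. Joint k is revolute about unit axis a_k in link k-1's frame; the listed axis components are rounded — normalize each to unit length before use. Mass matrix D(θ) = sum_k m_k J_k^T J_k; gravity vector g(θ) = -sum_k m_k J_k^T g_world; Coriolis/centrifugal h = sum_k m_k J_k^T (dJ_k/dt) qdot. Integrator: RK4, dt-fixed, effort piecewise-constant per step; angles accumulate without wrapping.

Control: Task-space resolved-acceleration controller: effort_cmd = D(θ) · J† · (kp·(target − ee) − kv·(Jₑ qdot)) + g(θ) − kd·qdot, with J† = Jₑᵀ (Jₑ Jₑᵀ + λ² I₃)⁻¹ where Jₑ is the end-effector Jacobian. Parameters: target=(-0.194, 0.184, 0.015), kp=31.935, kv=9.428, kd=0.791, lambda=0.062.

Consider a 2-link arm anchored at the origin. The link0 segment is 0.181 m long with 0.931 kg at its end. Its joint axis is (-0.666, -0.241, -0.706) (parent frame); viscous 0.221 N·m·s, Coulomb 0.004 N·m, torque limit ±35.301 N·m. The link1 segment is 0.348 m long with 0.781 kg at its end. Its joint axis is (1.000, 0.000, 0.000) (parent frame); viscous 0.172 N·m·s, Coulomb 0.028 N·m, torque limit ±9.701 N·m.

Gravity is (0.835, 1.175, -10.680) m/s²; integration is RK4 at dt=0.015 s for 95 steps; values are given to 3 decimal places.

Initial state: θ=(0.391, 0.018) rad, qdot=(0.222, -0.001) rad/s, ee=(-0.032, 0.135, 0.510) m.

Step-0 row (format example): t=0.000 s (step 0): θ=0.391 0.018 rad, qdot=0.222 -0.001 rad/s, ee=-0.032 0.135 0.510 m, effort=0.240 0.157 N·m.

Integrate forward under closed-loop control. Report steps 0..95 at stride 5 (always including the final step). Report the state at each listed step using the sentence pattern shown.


t=0.075 s (step 5): θ=0.444 0.030 rad, qdot=0.880 0.084 rad/s, ee=-0.034 0.151 0.506 m, effort=-1.162 0.766 N·m.
t=0.150 s (step 10): θ=0.515 0.034 rad, qdot=0.978 0.039 rad/s, ee=-0.035 0.175 0.498 m, effort=-1.711 1.158 N·m.
t=0.225 s (step 15): θ=0.588 0.037 rad, qdot=0.982 0.063 rad/s, ee=-0.034 0.200 0.489 m, effort=-2.033 1.360 N·m.
t=0.300 s (step 20): θ=0.661 0.044 rad, qdot=0.958 0.113 rad/s, ee=-0.033 0.223 0.478 m, effort=-2.261 1.480 N·m.
t=0.375 s (step 25): θ=0.732 0.054 rad, qdot=0.926 0.173 rad/s, ee=-0.031 0.244 0.468 m, effort=-2.441 1.555 N·m.
t=0.450 s (step 30): θ=0.800 0.070 rad, qdot=0.894 0.238 rad/s, ee=-0.029 0.262 0.458 m, effort=-2.589 1.601 N·m.
t=0.525 s (step 35): θ=0.866 0.090 rad, qdot=0.865 0.305 rad/s, ee=-0.028 0.278 0.448 m, effort=-2.716 1.624 N·m.
t=0.600 s (step 40): θ=0.930 0.115 rad, qdot=0.839 0.373 rad/s, ee=-0.027 0.292 0.439 m, effort=-2.825 1.627 N·m.
t=0.675 s (step 45): θ=0.992 0.146 rad, qdot=0.817 0.442 rad/s, ee=-0.028 0.304 0.430 m, effort=-2.921 1.611 N·m.
t=0.750 s (step 50): θ=1.052 0.181 rad, qdot=0.798 0.511 rad/s, ee=-0.029 0.315 0.422 m, effort=-3.004 1.578 N·m.
t=0.825 s (step 55): θ=1.111 0.222 rad, qdot=0.781 0.578 rad/s, ee=-0.032 0.323 0.414 m, effort=-3.078 1.531 N·m.
t=0.900 s (step 60): θ=1.169 0.268 rad, qdot=0.765 0.644 rad/s, ee=-0.036 0.331 0.406 m, effort=-3.143 1.468 N·m.
t=0.975 s (step 65): θ=1.226 0.319 rad, qdot=0.751 0.708 rad/s, ee=-0.041 0.337 0.398 m, effort=-3.201 1.393 N·m.
t=1.050 s (step 70): θ=1.282 0.374 rad, qdot=0.736 0.767 rad/s, ee=-0.048 0.342 0.390 m, effort=-3.253 1.305 N·m.
t=1.125 s (step 75): θ=1.336 0.434 rad, qdot=0.722 0.822 rad/s, ee=-0.056 0.346 0.381 m, effort=-3.297 1.206 N·m.
t=1.200 s (step 80): θ=1.390 0.497 rad, qdot=0.707 0.871 rad/s, ee=-0.065 0.349 0.372 m, effort=-3.336 1.098 N·m.
t=1.275 s (step 85): θ=1.442 0.564 rad, qdot=0.691 0.912 rad/s, ee=-0.075 0.351 0.363 m, effort=-3.368 0.983 N·m.
t=1.350 s (step 90): θ=1.493 0.634 rad, qdot=0.674 0.946 rad/s, ee=-0.086 0.352 0.352 m, effort=-3.395 0.862 N·m.
t=1.425 s (step 95): θ=1.543 0.705 rad, qdot=0.656 0.971 rad/s, ee=-0.098 0.352 0.341 m.


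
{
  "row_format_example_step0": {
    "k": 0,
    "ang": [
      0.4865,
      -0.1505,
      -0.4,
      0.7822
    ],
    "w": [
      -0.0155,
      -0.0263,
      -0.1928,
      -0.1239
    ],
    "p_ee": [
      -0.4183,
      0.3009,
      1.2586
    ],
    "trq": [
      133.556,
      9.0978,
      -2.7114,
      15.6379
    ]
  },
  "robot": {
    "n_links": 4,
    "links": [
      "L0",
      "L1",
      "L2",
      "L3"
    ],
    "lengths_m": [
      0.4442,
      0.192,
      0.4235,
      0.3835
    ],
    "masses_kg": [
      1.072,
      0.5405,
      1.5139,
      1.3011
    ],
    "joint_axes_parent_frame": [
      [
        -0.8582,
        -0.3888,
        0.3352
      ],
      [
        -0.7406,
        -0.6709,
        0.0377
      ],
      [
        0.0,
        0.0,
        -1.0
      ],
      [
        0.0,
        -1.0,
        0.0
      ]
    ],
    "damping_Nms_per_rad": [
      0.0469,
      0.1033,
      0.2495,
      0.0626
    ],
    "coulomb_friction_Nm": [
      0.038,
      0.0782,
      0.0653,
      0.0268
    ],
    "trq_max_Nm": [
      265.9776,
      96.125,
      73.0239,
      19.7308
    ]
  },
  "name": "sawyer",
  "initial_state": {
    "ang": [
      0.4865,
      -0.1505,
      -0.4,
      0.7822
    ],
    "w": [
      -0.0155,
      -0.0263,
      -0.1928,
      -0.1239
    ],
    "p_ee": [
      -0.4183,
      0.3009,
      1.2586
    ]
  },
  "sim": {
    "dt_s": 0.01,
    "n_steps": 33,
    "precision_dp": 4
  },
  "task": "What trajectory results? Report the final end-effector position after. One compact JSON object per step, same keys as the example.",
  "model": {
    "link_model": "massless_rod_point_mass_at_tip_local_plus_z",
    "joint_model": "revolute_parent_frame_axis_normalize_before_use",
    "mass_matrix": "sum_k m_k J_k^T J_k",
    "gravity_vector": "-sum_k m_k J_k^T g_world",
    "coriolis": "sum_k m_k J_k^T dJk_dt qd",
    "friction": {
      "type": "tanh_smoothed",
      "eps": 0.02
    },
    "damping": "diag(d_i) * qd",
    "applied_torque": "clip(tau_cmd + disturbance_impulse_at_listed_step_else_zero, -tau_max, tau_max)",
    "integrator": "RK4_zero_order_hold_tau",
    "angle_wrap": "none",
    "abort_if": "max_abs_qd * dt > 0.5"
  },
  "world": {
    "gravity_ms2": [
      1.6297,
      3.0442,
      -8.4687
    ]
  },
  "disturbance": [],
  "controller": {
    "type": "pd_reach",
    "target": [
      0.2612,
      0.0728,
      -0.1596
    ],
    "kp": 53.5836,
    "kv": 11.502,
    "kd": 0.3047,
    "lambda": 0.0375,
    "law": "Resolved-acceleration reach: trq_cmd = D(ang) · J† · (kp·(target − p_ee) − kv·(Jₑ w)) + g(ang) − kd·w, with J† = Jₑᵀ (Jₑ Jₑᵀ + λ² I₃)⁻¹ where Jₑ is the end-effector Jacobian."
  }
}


{"k":1,"ang":[0.5004,-0.1712,-0.4014,0.7983],"w":[2.7622,-4.0767,-0.1382,3.3037],"p_ee":[-0.4159,0.2999,1.2557],"trq":[111.8908,7.2857,-2.7992,13.0022]}
{"k":2,"ang":[0.5389,-0.2275,-0.4046,0.8441],"w":[4.8934,-7.0925,-0.5716,5.7604],"p_ee":[-0.4102,0.298,1.2458],"trq":[85.3001,3.5899,-3.0504,11.346]}
{"k":3,"ang":[0.5952,-0.3085,-0.414,0.9094],"w":[6.3257,-9.0197,-1.3423,7.1977],"p_ee":[-0.4011,0.2957,1.2295],"trq":[59.8059,-0.3006,-3.3731,10.2133]}
{"k":4,"ang":[0.6629,-0.4042,-0.4317,0.9848],"w":[7.1886,-10.0741,-2.2101,7.8014],"p_ee":[-0.3887,0.2931,1.2073],"trq":[38.3941,-3.5345,-3.6987,9.2523]}
{"k":5,"ang":[0.7372,-0.5074,-0.4579,1.0632],"w":[7.6653,-10.543,-3.0295,7.8288],"p_ee":[-0.3734,0.2907,1.1801],"trq":[21.4173,-5.9055,-3.9478,8.2668]}
{"k":6,"ang":[0.8151,-0.6135,-0.4918,1.1399],"w":[7.9073,-10.6586,-3.7505,7.4954],"p_ee":[-0.3559,0.2883,1.1486],"trq":[8.2218,-7.4869,-4.0549,7.1882]}
{"k":7,"ang":[0.8947,-0.7196,-0.5325,1.2122],"w":[8.016,-10.5723,-4.3706,6.9487],"p_ee":[-0.3368,0.286,1.1138],"trq":[-1.9462,-8.4212,-3.9851,6.0223]}
{"k":8,"ang":[0.975,-0.8243,-0.5789,1.2784],"w":[8.0533,-10.3729,-4.9023,6.2824],"p_ee":[-0.3167,0.2836,1.0762],"trq":[-9.6833,-8.8429,-3.7332,4.8069]}
{"k":9,"ang":[1.0555,-0.9267,-0.6302,1.3375],"w":[8.0556,-10.1099,-5.3598,5.5564],"p_ee":[-0.296,0.281,1.0367],"trq":[-15.4207,-8.8563,-3.3151,3.5877]}
{"k":10,"ang":[1.136,-1.0263,-0.6858,1.3893],"w":[8.0443,-9.8092,-5.7556,4.8114],"p_ee":[-0.2751,0.278,0.9957],"trq":[-19.4767,-8.5338,-2.7589,2.4057]}
{"k":11,"ang":[1.2163,-1.1227,-0.7451,1.4337],"w":[8.0316,-9.4834,-6.1004,4.0771],"p_ee":[-0.2543,0.2746,0.9538],"trq":[-22.1154,-7.9222,-2.0972,1.2924]}
{"k":12,"ang":[1.2966,-1.2158,-0.8076,1.4709],"w":[8.0241,-9.1379,-6.4034,3.3773],"p_ee":[-0.2339,0.2706,0.9113],"trq":[-23.6029,-7.0588,-1.3625,0.2684]}
{"k":13,"ang":[1.3768,-1.3054,-0.8729,1.5014],"w":[8.025,-8.7736,-6.6725,2.7325],"p_ee":[-0.2139,0.266,0.8685],"trq":[-24.2466,-5.9967,-0.5848,-0.6562]}
{"k":14,"ang":[1.4571,-1.3912,-0.9408,1.5258],"w":[8.0341,-8.3895,-6.9145,2.1609],"p_ee":[-0.1945,0.2608,0.8258],"trq":[-24.3954,-4.8278,0.2099,-1.4801]}
{"k":15,"ang":[1.5375,-1.4731,-1.0111,1.5448],"w":[8.0485,-7.9844,-7.133,1.6786],"p_ee":[-0.1757,0.2552,0.7833],"trq":[-24.3885,-3.6852,0.9992,-2.2083]}
{"k":16,"ang":[1.618,-1.5508,-1.0833,1.5596],"w":[8.0635,-7.5585,-7.3283,1.2988],"p_ee":[-0.1576,0.249,0.7412],"trq":[-24.478,-2.7184,1.7647,-2.8501]}
{"k":17,"ang":[1.6987,-1.6242,-1.1575,1.5711],"w":[8.0731,-7.1148,-7.4969,1.0294],"p_ee":[-0.14,0.2426,0.6997],"trq":[-24.7798,-2.0531,2.4914,-3.4159]}
{"k":18,"ang":[1.7795,-1.6931,-1.2331,1.5805],"w":[8.0714,-6.6587,-7.6327,0.8714],"p_ee":[-0.1231,0.2359,0.6587],"trq":[-25.2815,-1.7634,3.1682,-3.9158]}
{"k":19,"ang":[1.8601,-1.7574,-1.3099,1.5889],"w":[8.0536,-6.1978,-7.729,0.8183],"p_ee":[-0.1068,0.2293,0.6185],"trq":[-25.8929,-1.8671,3.7874,-4.3577]}
{"k":20,"ang":[1.9405,-1.8171,-1.3874,1.5971],"w":[8.0164,-5.7401,-7.7802,0.8565],"p_ee":[-0.0911,0.2227,0.5791],"trq":[-26.4994,-2.3396,4.3453,-4.7469]}
{"k":21,"ang":[2.0204,-1.8723,-1.4653,1.6062],"w":[7.9582,-5.2929,-7.7829,0.9672],"p_ee":[-0.0759,0.2163,0.5405],"trq":[-26.9979,-3.1306,4.8409,-5.0862]}
{"k":22,"ang":[2.0996,-1.923,-1.5428,1.6166],"w":[7.879,-4.8625,-7.7367,1.129],"p_ee":[-0.0614,0.2101,0.5029],"trq":[-27.3131,-4.1785,5.2761,-5.3762]}
{"k":23,"ang":[2.1779,-1.9696,-1.6198,1.6288],"w":[7.7798,-4.4536,-7.6443,1.32],"p_ee":[-0.0475,0.2043,0.4662],"trq":[-27.3991,-5.4188,5.6543,-5.6162]}
{"k":24,"ang":[2.2551,-2.0123,-1.6955,1.643],"w":[7.6628,-4.0692,-7.5106,1.52],"p_ee":[-0.0342,0.1989,0.4307],"trq":[-27.2368,-6.7897,5.98,-5.8045]}
{"k":25,"ang":[2.3311,-2.0512,-1.7698,1.6591],"w":[7.5306,-3.7113,-7.3423,1.7118],"p_ee":[-0.0215,0.1938,0.3962],"trq":[-26.8276,-8.2342,6.2581,-5.9397]}
{"k":26,"ang":[2.4058,-2.0866,-1.8422,1.6771],"w":[7.3865,-3.3806,-7.147,1.8822],"p_ee":[-0.0095,0.1891,0.363],"trq":[-26.1889,-9.7018,6.4935,-6.0206]}
{"k":27,"ang":[2.4789,-2.1189,-1.9126,1.6966],"w":[7.2338,-3.0767,-6.9321,2.0218],"p_ee":[0.002,0.1847,0.331],"trq":[-25.3494,-11.1501,6.6903,-6.0471]}
{"k":28,"ang":[2.5505,-2.1483,-1.9808,1.7173],"w":[7.0755,-2.7989,-6.7044,2.1253],"p_ee":[0.0129,0.1807,0.3003],"trq":[-24.3448,-12.5448,6.8521,-6.0201]}
{"k":29,"ang":[2.6204,-2.175,-2.0467,1.7389],"w":[6.9147,-2.5456,-6.4696,2.1906],"p_ee":[0.0232,0.177,0.2709],"trq":[-23.2143,-13.8602,6.9817,-5.9415]}
{"k":30,"ang":[2.6888,-2.1994,-2.1102,1.761],"w":[6.7537,-2.3151,-6.232,2.2182],"p_ee":[0.033,0.1735,0.2428],"trq":[-21.9974,-15.0787,7.0814,-5.8143]}
{"k":31,"ang":[2.7556,-2.2215,-2.1713,1.7831],"w":[6.5944,-2.1054,-5.9946,2.2106],"p_ee":[0.0423,0.1703,0.216],"trq":[-20.7311,-16.1897,7.153,-5.6423]}
{"k":32,"ang":[2.8208,-2.2416,-2.2301,1.805],"w":[6.4383,-1.9143,-5.7593,2.1715],"p_ee":[0.0511,0.1672,0.1906],"trq":[-19.4481,-17.1887,7.1978,-5.4298]}
{"k":33,"ang":[2.8844,-2.2598,-2.2865,1.8264],"w":[6.2861,-1.7399,-5.5271,2.1053],"p_ee":[0.0594,0.1644,0.1665]}
{"summary": "final p_ee position (m): 0.0594 0.1644 0.1665"}


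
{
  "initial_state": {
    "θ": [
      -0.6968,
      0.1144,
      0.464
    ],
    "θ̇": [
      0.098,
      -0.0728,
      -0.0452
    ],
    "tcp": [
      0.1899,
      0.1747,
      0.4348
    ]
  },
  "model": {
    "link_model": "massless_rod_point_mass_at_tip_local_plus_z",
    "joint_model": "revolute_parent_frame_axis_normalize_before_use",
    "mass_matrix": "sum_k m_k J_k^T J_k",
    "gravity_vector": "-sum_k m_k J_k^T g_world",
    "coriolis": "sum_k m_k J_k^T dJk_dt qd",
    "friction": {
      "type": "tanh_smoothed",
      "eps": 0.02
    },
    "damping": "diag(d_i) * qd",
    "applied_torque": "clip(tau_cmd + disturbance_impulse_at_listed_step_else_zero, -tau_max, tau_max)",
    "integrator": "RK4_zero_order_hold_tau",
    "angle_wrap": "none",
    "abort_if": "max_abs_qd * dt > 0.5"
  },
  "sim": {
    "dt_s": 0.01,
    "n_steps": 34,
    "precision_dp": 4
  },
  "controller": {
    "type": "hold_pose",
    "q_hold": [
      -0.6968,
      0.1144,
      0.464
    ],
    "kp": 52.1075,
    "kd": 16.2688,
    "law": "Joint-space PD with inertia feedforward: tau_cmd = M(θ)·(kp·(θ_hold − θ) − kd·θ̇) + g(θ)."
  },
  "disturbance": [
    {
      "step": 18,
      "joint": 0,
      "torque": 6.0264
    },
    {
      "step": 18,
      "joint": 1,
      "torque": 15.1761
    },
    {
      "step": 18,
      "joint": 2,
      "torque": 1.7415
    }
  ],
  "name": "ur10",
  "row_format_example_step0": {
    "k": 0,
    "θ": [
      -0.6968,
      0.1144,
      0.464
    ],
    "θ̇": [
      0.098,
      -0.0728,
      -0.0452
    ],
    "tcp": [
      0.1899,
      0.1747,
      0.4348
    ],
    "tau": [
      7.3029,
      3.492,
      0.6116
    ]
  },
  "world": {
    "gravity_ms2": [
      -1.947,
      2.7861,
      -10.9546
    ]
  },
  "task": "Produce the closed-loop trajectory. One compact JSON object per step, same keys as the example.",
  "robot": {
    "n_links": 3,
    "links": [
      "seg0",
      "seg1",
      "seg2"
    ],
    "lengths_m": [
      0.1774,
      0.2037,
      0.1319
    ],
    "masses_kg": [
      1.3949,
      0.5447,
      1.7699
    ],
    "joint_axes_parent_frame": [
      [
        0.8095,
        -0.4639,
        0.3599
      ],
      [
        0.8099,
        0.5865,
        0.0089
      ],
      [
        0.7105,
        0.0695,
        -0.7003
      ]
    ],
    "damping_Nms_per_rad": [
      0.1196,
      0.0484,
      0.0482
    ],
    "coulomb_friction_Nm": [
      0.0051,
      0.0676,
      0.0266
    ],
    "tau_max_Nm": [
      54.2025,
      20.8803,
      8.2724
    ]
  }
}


{"k":1,"\u03b8":[-0.6959,0.1137,0.4638],"\u03b8\u0307":[0.0773,-0.0588,-0.0126],"tcp":[0.1896,0.1747,0.435],"tau":[7.3711,3.4731,0.6171]}
{"k":2,"\u03b8":[-0.6953,0.1132,0.4638],"\u03b8\u0307":[0.0628,-0.0448,-0.0109],"tcp":[0.1894,0.1747,0.4351],"tau":[7.4304,3.4566,0.6233]}
{"k":3,"\u03b8":[-0.6947,0.1128,0.4638],"\u03b8\u0307":[0.0506,-0.0328,-0.0104],"tcp":[0.1892,0.1746,0.4352],"tau":[7.4821,3.4423,0.6288]}
{"k":4,"\u03b8":[-0.6943,0.1125,0.4638],"\u03b8\u0307":[0.0401,-0.0229,-0.0098],"tcp":[0.189,0.1746,0.4353],"tau":[7.5271,3.4306,0.6336]}
{"k":5,"\u03b8":[-0.6939,0.1123,0.4638],"\u03b8\u0307":[0.0313,-0.015,-0.0088],"tcp":[0.1889,0.1746,0.4354],"tau":[7.5663,3.4218,0.6378]}
{"k":6,"\u03b8":[-0.6936,0.1122,0.4638],"\u03b8\u0307":[0.0239,-0.0092,-0.0075],"tcp":[0.1889,0.1745,0.4354],"tau":[7.6004,3.4162,0.6417]}
{"k":7,"\u03b8":[-0.6934,0.1121,0.4638],"\u03b8\u0307":[0.0178,-0.005,-0.0062],"tcp":[0.1888,0.1745,0.4355],"tau":[7.63,3.4135,0.6451]}
{"k":8,"\u03b8":[-0.6933,0.1121,0.4638],"\u03b8\u0307":[0.0128,-0.0021,-0.0053],"tcp":[0.1887,0.1745,0.4355],"tau":[7.6557,3.4129,0.6483]}
{"k":9,"\u03b8":[-0.6932,0.1121,0.4639],"\u03b8\u0307":[0.0088,-0.0001,-0.0048],"tcp":[0.1887,0.1744,0.4355],"tau":[7.678,3.4138,0.6511]}
{"k":10,"\u03b8":[-0.6931,0.1121,0.4639],"\u03b8\u0307":[0.0055,0.0013,-0.0045],"tcp":[0.1887,0.1744,0.4355],"tau":[7.6974,3.4155,0.6537]}
{"k":11,"\u03b8":[-0.6931,0.1121,0.4639],"\u03b8\u0307":[0.0028,0.0022,-0.0044],"tcp":[0.1887,0.1744,0.4355],"tau":[7.7142,3.4176,0.656]}
{"k":12,"\u03b8":[-0.6931,0.1121,0.464],"\u03b8\u0307":[0.0006,0.0027,-0.0043],"tcp":[0.1887,0.1744,0.4355],"tau":[7.7287,3.4199,0.658]}
{"k":13,"\u03b8":[-0.6931,0.1121,0.464],"\u03b8\u0307":[-0.0012,0.0031,-0.0043],"tcp":[0.1887,0.1744,0.4355],"tau":[7.7414,3.4222,0.6597]}
{"k":14,"\u03b8":[-0.6931,0.1121,0.464],"\u03b8\u0307":[-0.0026,0.0034,-0.0043],"tcp":[0.1887,0.1744,0.4355],"tau":[7.7524,3.4244,0.6613]}
{"k":15,"\u03b8":[-0.6932,0.1122,0.4641],"\u03b8\u0307":[-0.0038,0.0035,-0.0043],"tcp":[0.1887,0.1744,0.4355],"tau":[7.7619,3.4265,0.6626]}
{"k":16,"\u03b8":[-0.6932,0.1122,0.4641],"\u03b8\u0307":[-0.0048,0.0036,-0.0044],"tcp":[0.1887,0.1744,0.4355],"tau":[7.7702,3.4283,0.6638]}
{"k":17,"\u03b8":[-0.6933,0.1122,0.4641],"\u03b8\u0307":[-0.0056,0.0036,-0.0044],"tcp":[0.1887,0.1744,0.4355],"tau":[7.7775,3.43,0.6648]}
{"k":18,"\u03b8":[-0.6934,0.1123,0.4642],"\u03b8\u0307":[-0.0062,0.0036,-0.0044],"tcp":[0.1888,0.1744,0.4355],"tau":[13.8101,18.6076,2.4072]}
{"k":19,"\u03b8":[-0.6935,0.1164,0.4608],"\u03b8\u0307":[-0.0188,0.8178,-0.6517],"tcp":[0.1894,0.1734,0.4356],"tau":[6.7806,0.9122,0.3712]}
{"k":20,"\u03b8":[-0.6938,0.1238,0.4555],"\u03b8\u0307":[-0.0336,0.6672,-0.405],"tcp":[0.1906,0.1716,0.4357],"tau":[6.8947,1.2189,0.4001]}
{"k":21,"\u03b8":[-0.6941,0.1298,0.4524],"\u03b8\u0307":[-0.0429,0.5391,-0.2181],"tcp":[0.1915,0.1701,0.4358],"tau":[6.995,1.4878,0.4264]}
{"k":22,"\u03b8":[-0.6946,0.1347,0.451],"\u03b8\u0307":[-0.0483,0.4304,-0.0775],"tcp":[0.1922,0.1689,0.4359],"tau":[7.0834,1.7238,0.45]}
{"k":23,"\u03b8":[-0.6951,0.1385,0.4507],"\u03b8\u0307":[-0.0474,0.3404,-0.0005],"tcp":[0.1927,0.1678,0.4359],"tau":[7.1616,1.931,0.4728]}
{"k":24,"\u03b8":[-0.6955,0.1415,0.4508],"\u03b8\u0307":[-0.0387,0.2683,0.0042],"tcp":[0.1932,0.167,0.436],"tau":[7.2309,2.1132,0.4964]}
{"k":25,"\u03b8":[-0.6959,0.1439,0.4508],"\u03b8\u0307":[-0.0307,0.2068,0.0037],"tcp":[0.1935,0.1664,0.436],"tau":[7.2925,2.2734,0.5175]}
{"k":26,"\u03b8":[-0.6962,0.1457,0.4509],"\u03b8\u0307":[-0.0238,0.1542,0.0026],"tcp":[0.1938,0.1659,0.436],"tau":[7.3474,2.4144,0.5363]}
{"k":27,"\u03b8":[-0.6964,0.147,0.451],"\u03b8\u0307":[-0.018,0.1092,0.0025],"tcp":[0.194,0.1655,0.436],"tau":[7.3964,2.5386,0.5528]}
{"k":28,"\u03b8":[-0.6965,0.1479,0.4511],"\u03b8\u0307":[-0.0131,0.0709,0.0027],"tcp":[0.1941,0.1653,0.436],"tau":[7.4401,2.648,0.5675]}
{"k":29,"\u03b8":[-0.6966,0.1485,0.4511],"\u03b8\u0307":[-0.009,0.0385,0.0025],"tcp":[0.1942,0.1652,0.436],"tau":[7.4791,2.7442,0.5805]}
{"k":30,"\u03b8":[-0.6967,0.1487,0.4512],"\u03b8\u0307":[-0.0056,0.012,0.0009],"tcp":[0.1942,0.1651,0.436],"tau":[7.5141,2.827,0.5919]}
{"k":31,"\u03b8":[-0.6968,0.1487,0.4513],"\u03b8\u0307":[-0.0032,-0.0072,-0.0037],"tcp":[0.1943,0.1651,0.436],"tau":[7.5453,2.892,0.6016]}
{"k":32,"\u03b8":[-0.6968,0.1486,0.4513],"\u03b8\u0307":[-0.002,-0.0207,-0.0072],"tcp":[0.1943,0.1652,0.436],"tau":[7.5732,2.9417,0.6096]}
{"k":33,"\u03b8":[-0.6968,0.1483,0.4513],"\u03b8\u0307":[-0.0015,-0.031,-0.0085],"tcp":[0.1942,0.1653,0.4359],"tau":[7.598,2.9827,0.6163]}
{"k":34,"\u03b8":[-0.6969,0.148,0.4513],"\u03b8\u0307":[-0.0012,-0.0392,-0.0091],"tcp":[0.1942,0.1654,0.4359]}


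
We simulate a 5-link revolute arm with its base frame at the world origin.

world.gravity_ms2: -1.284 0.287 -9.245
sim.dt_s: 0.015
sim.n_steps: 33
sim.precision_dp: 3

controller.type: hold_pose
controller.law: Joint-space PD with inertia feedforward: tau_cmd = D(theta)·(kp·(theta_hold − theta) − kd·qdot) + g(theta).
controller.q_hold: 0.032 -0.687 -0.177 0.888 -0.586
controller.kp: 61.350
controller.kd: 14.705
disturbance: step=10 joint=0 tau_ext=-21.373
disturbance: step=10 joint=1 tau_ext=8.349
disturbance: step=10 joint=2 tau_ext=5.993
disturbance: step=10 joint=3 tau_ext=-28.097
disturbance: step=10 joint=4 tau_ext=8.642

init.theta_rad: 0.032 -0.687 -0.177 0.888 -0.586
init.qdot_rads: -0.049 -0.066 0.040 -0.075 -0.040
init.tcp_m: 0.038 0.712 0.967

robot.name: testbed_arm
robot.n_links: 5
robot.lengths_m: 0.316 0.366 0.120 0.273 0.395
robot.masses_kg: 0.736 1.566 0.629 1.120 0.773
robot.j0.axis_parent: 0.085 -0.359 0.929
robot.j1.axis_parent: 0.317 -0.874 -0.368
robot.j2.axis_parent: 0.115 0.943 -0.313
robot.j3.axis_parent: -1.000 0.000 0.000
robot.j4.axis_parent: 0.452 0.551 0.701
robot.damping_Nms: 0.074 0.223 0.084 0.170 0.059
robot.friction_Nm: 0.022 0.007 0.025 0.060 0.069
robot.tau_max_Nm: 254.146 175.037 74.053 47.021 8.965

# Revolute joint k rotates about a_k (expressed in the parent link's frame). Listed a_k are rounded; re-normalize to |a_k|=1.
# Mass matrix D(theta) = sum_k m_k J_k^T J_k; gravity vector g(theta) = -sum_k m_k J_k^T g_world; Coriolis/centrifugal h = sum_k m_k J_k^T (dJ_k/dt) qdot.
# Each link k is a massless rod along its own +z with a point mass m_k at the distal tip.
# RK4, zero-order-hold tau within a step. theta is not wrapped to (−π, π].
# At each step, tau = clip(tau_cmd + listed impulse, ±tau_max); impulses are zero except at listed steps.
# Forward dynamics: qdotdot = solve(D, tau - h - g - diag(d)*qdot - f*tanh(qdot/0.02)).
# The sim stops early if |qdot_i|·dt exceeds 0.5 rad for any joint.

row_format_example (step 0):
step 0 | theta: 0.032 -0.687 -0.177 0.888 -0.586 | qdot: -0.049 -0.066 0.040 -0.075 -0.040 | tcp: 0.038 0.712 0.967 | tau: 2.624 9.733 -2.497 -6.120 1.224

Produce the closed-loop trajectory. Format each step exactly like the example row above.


step 1 | theta: 0.031 -0.688 -0.177 0.887 -0.586 | qdot: -0.042 -0.050 0.022 -0.045 0.001 | tcp: 0.039 0.712 0.967 | tau: 2.222 9.530 -2.311 -6.216 1.266
step 2 | theta: 0.031 -0.689 -0.176 0.887 -0.586 | qdot: -0.034 -0.036 0.015 -0.029 0.007 | tcp: 0.040 0.712 0.967 | tau: 1.878 9.354 -2.151 -6.297 1.307
step 3 | theta: 0.030 -0.689 -0.176 0.886 -0.586 | qdot: -0.026 -0.025 0.011 -0.018 0.006 | tcp: 0.041 0.712 0.967 | tau: 1.583 9.202 -2.013 -6.366 1.343
step 4 | theta: 0.030 -0.689 -0.176 0.886 -0.586 | qdot: -0.020 -0.017 0.006 -0.009 0.008 | tcp: 0.042 0.712 0.967 | tau: 1.332 9.072 -1.895 -6.422 1.372
step 5 | theta: 0.030 -0.689 -0.176 0.886 -0.586 | qdot: -0.014 -0.011 0.003 -0.003 0.009 | tcp: 0.042 0.712 0.967 | tau: 1.118 8.960 -1.794 -6.467 1.397
step 6 | theta: 0.030 -0.690 -0.176 0.886 -0.586 | qdot: -0.009 -0.006 0.001 0.000 0.006 | tcp: 0.043 0.712 0.967 | tau: 0.938 8.865 -1.709 -6.502 1.417
step 7 | theta: 0.029 -0.690 -0.176 0.886 -0.586 | qdot: -0.005 -0.002 -0.000 0.002 0.005 | tcp: 0.043 0.712 0.967 | tau: 0.786 8.784 -1.636 -6.531 1.433
step 8 | theta: 0.029 -0.690 -0.176 0.886 -0.586 | qdot: -0.002 0.001 -0.002 0.004 0.004 | tcp: 0.043 0.712 0.967 | tau: 0.658 8.715 -1.575 -6.553 1.447
step 9 | theta: 0.029 -0.690 -0.176 0.886 -0.586 | qdot: 0.001 0.003 -0.003 0.005 0.004 | tcp: 0.043 0.712 0.967 | tau: 0.552 8.657 -1.523 -6.572 1.458
step 10 | theta: 0.029 -0.690 -0.176 0.886 -0.586 | qdot: 0.003 0.005 -0.004 0.006 0.003 | tcp: 0.043 0.712 0.967 | tau: -20.910 16.957 4.513 -34.684 8.965
step 11 | theta: 0.030 -0.690 -0.173 0.875 -0.595 | qdot: 0.110 -0.007 0.309 -1.410 -1.185 | tcp: 0.045 0.711 0.971 | tau: 5.266 6.692 -2.824 -0.218 -0.248
step 12 | theta: 0.032 -0.690 -0.170 0.857 -0.609 | qdot: 0.064 0.001 0.166 -0.999 -0.659 | tcp: 0.048 0.709 0.978 | tau: 4.422 7.015 -2.599 -1.298 0.020
step 13 | theta: 0.032 -0.690 -0.168 0.845 -0.616 | qdot: 0.030 0.008 0.069 -0.676 -0.293 | tcp: 0.051 0.707 0.983 | tau: 3.699 7.287 -2.404 -2.214 0.257
step 14 | theta: 0.033 -0.689 -0.168 0.836 -0.619 | qdot: 0.006 0.013 0.005 -0.427 -0.043 | tcp: 0.053 0.706 0.987 | tau: 3.077 7.512 -2.233 -2.990 0.463
step 15 | theta: 0.033 -0.689 -0.168 0.831 -0.618 | qdot: -0.001 0.016 -0.013 -0.265 0.038 | tcp: 0.055 0.705 0.990 | tau: 2.541 7.699 -2.089 -3.646 0.657
step 16 | theta: 0.033 -0.689 -0.168 0.828 -0.618 | qdot: 0.001 0.017 -0.006 -0.161 0.020 | tcp: 0.056 0.704 0.991 | tau: 2.086 7.854 -1.965 -4.201 0.835
step 17 | theta: 0.033 -0.689 -0.168 0.826 -0.618 | qdot: 0.001 0.017 -0.005 -0.075 0.016 | tcp: 0.056 0.704 0.993 | tau: 1.700 7.984 -1.857 -4.668 0.984
step 18 | theta: 0.033 -0.688 -0.168 0.826 -0.618 | qdot: 0.002 0.016 -0.004 -0.008 0.011 | tcp: 0.057 0.704 0.993 | tau: 1.374 8.092 -1.765 -5.060 1.108
step 19 | theta: 0.033 -0.688 -0.168 0.826 -0.617 | qdot: 0.005 0.012 -0.001 0.035 -0.005 | tcp: 0.056 0.704 0.993 | tau: 1.102 8.181 -1.686 -5.370 1.207
step 20 | theta: 0.033 -0.688 -0.168 0.827 -0.617 | qdot: 0.008 0.008 -0.002 0.070 -0.002 | tcp: 0.056 0.704 0.993 | tau: 0.874 8.255 -1.619 -5.622 1.285
step 21 | theta: 0.033 -0.688 -0.168 0.828 -0.617 | qdot: 0.010 0.005 -0.002 0.095 -0.006 | tcp: 0.055 0.704 0.992 | tau: 0.686 8.315 -1.563 -5.832 1.350
step 22 | theta: 0.033 -0.688 -0.168 0.830 -0.617 | qdot: 0.012 0.002 -0.003 0.115 -0.004 | tcp: 0.055 0.704 0.991 | tau: 0.531 8.365 -1.517 -6.006 1.402
step 23 | theta: 0.033 -0.688 -0.168 0.832 -0.617 | qdot: 0.013 -0.001 -0.002 0.128 -0.006 | tcp: 0.054 0.704 0.990 | tau: 0.404 8.405 -1.478 -6.149 1.446
step 24 | theta: 0.033 -0.688 -0.168 0.834 -0.617 | qdot: 0.013 -0.002 -0.002 0.137 -0.005 | tcp: 0.053 0.705 0.989 | tau: 0.301 8.437 -1.447 -6.267 1.481
step 25 | theta: 0.034 -0.688 -0.168 0.836 -0.617 | qdot: 0.014 -0.004 -0.002 0.141 -0.006 | tcp: 0.052 0.705 0.988 | tau: 0.219 8.463 -1.421 -6.362 1.509
step 26 | theta: 0.034 -0.688 -0.169 0.838 -0.617 | qdot: 0.014 -0.005 -0.002 0.143 -0.005 | tcp: 0.051 0.705 0.987 | tau: 0.153 8.483 -1.399 -6.440 1.531
step 27 | theta: 0.034 -0.688 -0.169 0.840 -0.617 | qdot: 0.014 -0.005 -0.002 0.143 -0.006 | tcp: 0.050 0.706 0.986 | tau: 0.102 8.499 -1.383 -6.501 1.548
step 28 | theta: 0.034 -0.688 -0.169 0.842 -0.617 | qdot: 0.013 -0.006 -0.002 0.140 -0.005 | tcp: 0.049 0.706 0.985 | tau: 0.062 8.511 -1.369 -6.550 1.562
step 29 | theta: 0.034 -0.688 -0.169 0.844 -0.617 | qdot: 0.013 -0.006 -0.002 0.137 -0.005 | tcp: 0.048 0.706 0.983 | tau: 0.032 8.520 -1.358 -6.589 1.572
step 30 | theta: 0.034 -0.688 -0.169 0.846 -0.617 | qdot: 0.012 -0.006 -0.001 0.132 -0.005 | tcp: 0.048 0.707 0.982 | tau: 0.011 8.526 -1.350 -6.618 1.579
step 31 | theta: 0.035 -0.688 -0.169 0.848 -0.617 | qdot: 0.012 -0.006 -0.001 0.126 -0.005 | tcp: 0.047 0.707 0.981 | tau: -0.004 8.530 -1.344 -6.640 1.584
step 32 | theta: 0.035 -0.689 -0.169 0.850 -0.617 | qdot: 0.011 -0.006 -0.001 0.120 -0.005 | tcp: 0.046 0.707 0.980 | tau: -0.013 8.532 -1.339 -6.655 1.587
step 33 | theta: 0.035 -0.689 -0.169 0.852 -0.617 | qdot: 0.010 -0.006 -0.001 0.114 -0.005 | tcp: 0.045 0.707 0.979


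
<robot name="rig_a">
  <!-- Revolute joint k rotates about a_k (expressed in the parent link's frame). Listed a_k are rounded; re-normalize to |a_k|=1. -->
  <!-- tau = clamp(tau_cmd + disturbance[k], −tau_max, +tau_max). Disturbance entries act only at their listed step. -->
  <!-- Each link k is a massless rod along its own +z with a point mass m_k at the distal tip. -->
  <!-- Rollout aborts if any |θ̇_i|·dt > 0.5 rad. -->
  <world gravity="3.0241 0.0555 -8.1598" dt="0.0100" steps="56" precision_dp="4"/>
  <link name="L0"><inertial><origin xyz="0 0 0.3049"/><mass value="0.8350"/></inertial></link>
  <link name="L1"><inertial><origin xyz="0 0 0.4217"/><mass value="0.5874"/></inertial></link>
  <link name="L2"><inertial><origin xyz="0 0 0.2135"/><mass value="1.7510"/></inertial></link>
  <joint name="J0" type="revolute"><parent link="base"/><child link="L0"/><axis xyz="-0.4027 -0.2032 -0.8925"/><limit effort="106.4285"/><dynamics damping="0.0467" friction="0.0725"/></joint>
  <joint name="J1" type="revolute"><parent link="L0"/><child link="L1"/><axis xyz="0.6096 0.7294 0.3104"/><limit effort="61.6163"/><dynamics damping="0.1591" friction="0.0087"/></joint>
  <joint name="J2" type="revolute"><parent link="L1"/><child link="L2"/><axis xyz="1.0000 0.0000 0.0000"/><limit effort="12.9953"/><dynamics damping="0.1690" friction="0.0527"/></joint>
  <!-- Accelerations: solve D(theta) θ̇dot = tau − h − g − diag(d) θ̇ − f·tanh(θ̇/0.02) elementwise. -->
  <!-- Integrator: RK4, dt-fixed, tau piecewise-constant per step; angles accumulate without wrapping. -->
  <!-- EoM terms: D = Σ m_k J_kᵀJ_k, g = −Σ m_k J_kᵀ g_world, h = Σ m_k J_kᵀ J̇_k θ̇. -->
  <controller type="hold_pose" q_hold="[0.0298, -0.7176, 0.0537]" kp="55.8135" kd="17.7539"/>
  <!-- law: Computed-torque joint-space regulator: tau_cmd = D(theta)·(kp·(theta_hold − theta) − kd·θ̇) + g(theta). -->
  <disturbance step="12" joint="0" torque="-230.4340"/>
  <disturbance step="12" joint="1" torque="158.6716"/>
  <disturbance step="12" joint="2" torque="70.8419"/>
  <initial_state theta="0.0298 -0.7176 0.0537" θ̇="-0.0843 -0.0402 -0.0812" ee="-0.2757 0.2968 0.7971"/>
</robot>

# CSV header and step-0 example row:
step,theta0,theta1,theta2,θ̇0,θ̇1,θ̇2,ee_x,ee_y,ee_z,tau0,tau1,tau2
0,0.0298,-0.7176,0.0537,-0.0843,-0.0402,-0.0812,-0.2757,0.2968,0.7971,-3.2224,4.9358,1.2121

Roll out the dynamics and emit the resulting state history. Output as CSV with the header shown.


step,theta0,theta1,theta2,θ̇0,θ̇1,θ̇2,ee_x,ee_y,ee_z,tau0,tau1,tau2
1,0.0291,-0.7179,0.0533,-0.0503,-0.0296,-0.0132,-0.2758,0.2966,0.7971,-3.2989,4.9429,1.2200
2,0.0287,-0.7182,0.0533,-0.0340,-0.0220,0.0050,-0.2759,0.2965,0.7970,-3.3641,4.9494,1.2357
3,0.0284,-0.7184,0.0533,-0.0247,-0.0162,0.0066,-0.2760,0.2964,0.7970,-3.4191,4.9552,1.2522
4,0.0282,-0.7185,0.0534,-0.0178,-0.0115,0.0060,-0.2761,0.2963,0.7970,-3.4648,4.9606,1.2664
5,0.0281,-0.7186,0.0534,-0.0125,-0.0079,0.0049,-0.2761,0.2963,0.7970,-3.5021,4.9655,1.2781
6,0.0280,-0.7187,0.0535,-0.0085,-0.0052,0.0036,-0.2761,0.2962,0.7970,-3.5319,4.9701,1.2875
7,0.0279,-0.7187,0.0535,-0.0054,-0.0031,0.0025,-0.2761,0.2962,0.7970,-3.5555,4.9741,1.2950
8,0.0279,-0.7188,0.0535,-0.0032,-0.0016,0.0016,-0.2762,0.2962,0.7970,-3.5742,4.9778,1.3009
9,0.0278,-0.7188,0.0536,-0.0015,-0.0005,0.0009,-0.2762,0.2962,0.7970,-3.5889,4.9811,1.3056
10,0.0278,-0.7188,0.0536,-0.0002,0.0003,0.0003,-0.2762,0.2962,0.7970,-3.6005,4.9840,1.3093
11,0.0278,-0.7188,0.0536,0.0008,0.0008,-0.0001,-0.2762,0.2962,0.7970,-3.6097,4.9866,1.3122
12,0.0278,-0.7188,0.0536,0.0015,0.0012,-0.0004,-0.2762,0.2962,0.7970,-106.4285,61.6163,12.9953
13,0.0008,-0.7224,-0.0075,-5.2354,-0.6760,-11.7514,-0.2757,0.2938,0.7960,14.9679,-5.1566,-0.7693
14,-0.0438,-0.7278,-0.1060,-3.7502,-0.4185,-8.1606,-0.2748,0.2888,0.7936,12.3134,-3.4559,-0.3044
15,-0.0759,-0.7312,-0.1747,-2.7271,-0.2816,-5.7027,-0.2739,0.2842,0.7914,10.0438,-2.0966,0.0723
16,-0.0994,-0.7336,-0.2228,-1.9953,-0.2001,-3.9847,-0.2733,0.2803,0.7896,8.0971,-0.9971,0.3721
17,-0.1165,-0.7353,-0.2562,-1.4527,-0.1458,-2.7518,-0.2729,0.2770,0.7883,6.4236,-0.0963,0.6150
18,-0.1290,-0.7366,-0.2791,-1.0394,-0.1061,-1.8474,-0.2727,0.2743,0.7874,4.9834,0.6498,0.8163
19,-0.1377,-0.7375,-0.2941,-0.7183,-0.0750,-1.1732,-0.2727,0.2722,0.7869,3.7432,1.2734,0.9866
20,-0.1436,-0.7381,-0.3032,-0.4658,-0.0497,-0.6650,-0.2727,0.2707,0.7866,2.6752,1.7987,1.1325
21,-0.1473,-0.7385,-0.3079,-0.2655,-0.0287,-0.2791,-0.2727,0.2695,0.7865,1.7555,2.2439,1.2585
22,-0.1491,-0.7387,-0.3092,-0.1078,-0.0109,0.0082,-0.2729,0.2688,0.7866,0.9639,2.6233,1.3704
23,-0.1496,-0.7387,-0.3082,0.0069,0.0042,0.1880,-0.2730,0.2683,0.7867,0.2860,2.9488,1.4828
24,-0.1491,-0.7386,-0.3057,0.0911,0.0147,0.3080,-0.2731,0.2682,0.7870,-0.2750,3.2289,1.5806
25,-0.1479,-0.7384,-0.3022,0.1575,0.0232,0.3969,-0.2732,0.2682,0.7873,-0.7552,3.4701,1.6645
26,-0.1460,-0.7382,-0.2979,0.2098,0.0301,0.4624,-0.2733,0.2684,0.7875,-1.1674,3.6780,1.7360
27,-0.1437,-0.7378,-0.2930,0.2506,0.0356,0.5097,-0.2733,0.2688,0.7878,-1.5211,3.8573,1.7967
28,-0.1411,-0.7374,-0.2878,0.2819,0.0400,0.5426,-0.2734,0.2693,0.7881,-1.8243,4.0119,1.8478
29,-0.1381,-0.7370,-0.2823,0.3055,0.0432,0.5643,-0.2734,0.2699,0.7884,-2.0842,4.1453,1.8904
30,-0.1350,-0.7366,-0.2765,0.3226,0.0456,0.5772,-0.2734,0.2705,0.7887,-2.3067,4.2605,1.9257
31,-0.1317,-0.7361,-0.2708,0.3346,0.0473,0.5834,-0.2734,0.2712,0.7890,-2.4971,4.3600,1.9545
32,-0.1283,-0.7356,-0.2649,0.3422,0.0484,0.5843,-0.2734,0.2719,0.7892,-2.6599,4.4460,1.9776
33,-0.1249,-0.7352,-0.2591,0.3463,0.0489,0.5811,-0.2734,0.2727,0.7895,-2.7990,4.5202,1.9959
34,-0.1214,-0.7347,-0.2533,0.3476,0.0489,0.5749,-0.2734,0.2735,0.7897,-2.9177,4.5843,2.0098
35,-0.1180,-0.7342,-0.2476,0.3466,0.0487,0.5663,-0.2734,0.2743,0.7899,-3.0190,4.6396,2.0201
36,-0.1145,-0.7337,-0.2420,0.3437,0.0481,0.5561,-0.2733,0.2751,0.7901,-3.1052,4.6874,2.0272
37,-0.1111,-0.7332,-0.2365,0.3394,0.0473,0.5446,-0.2733,0.2759,0.7903,-3.1785,4.7286,2.0316
38,-0.1077,-0.7328,-0.2311,0.3339,0.0463,0.5323,-0.2732,0.2767,0.7905,-3.2408,4.7642,2.0336
39,-0.1044,-0.7323,-0.2259,0.3276,0.0452,0.5194,-0.2732,0.2775,0.7906,-3.2937,4.7948,2.0337
40,-0.1012,-0.7319,-0.2208,0.3205,0.0439,0.5062,-0.2731,0.2783,0.7908,-3.3384,4.8212,2.0320
41,-0.0980,-0.7314,-0.2158,0.3130,0.0426,0.4929,-0.2731,0.2790,0.7909,-3.3762,4.8440,2.0290
42,-0.0949,-0.7310,-0.2109,0.3050,0.0412,0.4796,-0.2730,0.2798,0.7911,-3.4082,4.8636,2.0248
43,-0.0919,-0.7306,-0.2062,0.2969,0.0398,0.4664,-0.2730,0.2805,0.7912,-3.4350,4.8805,2.0196
44,-0.0890,-0.7302,-0.2016,0.2886,0.0384,0.4533,-0.2729,0.2812,0.7913,-3.4575,4.8950,2.0137
45,-0.0862,-0.7298,-0.1971,0.2802,0.0369,0.4405,-0.2729,0.2819,0.7914,-3.4763,4.9074,2.0070
46,-0.0834,-0.7295,-0.1928,0.2718,0.0355,0.4280,-0.2729,0.2825,0.7915,-3.4920,4.9181,1.9998
47,-0.0807,-0.7291,-0.1886,0.2635,0.0341,0.4157,-0.2728,0.2832,0.7916,-3.5051,4.9273,1.9923
48,-0.0781,-0.7288,-0.1845,0.2552,0.0327,0.4038,-0.2728,0.2838,0.7917,-3.5158,4.9352,1.9844
49,-0.0756,-0.7285,-0.1805,0.2471,0.0313,0.3923,-0.2727,0.2844,0.7918,-3.5246,4.9420,1.9762
50,-0.0732,-0.7282,-0.1767,0.2392,0.0300,0.3810,-0.2727,0.2850,0.7919,-3.5318,4.9477,1.9679
51,-0.0708,-0.7279,-0.1729,0.2314,0.0287,0.3701,-0.2727,0.2855,0.7920,-3.5376,4.9527,1.9595
52,-0.0686,-0.7276,-0.1693,0.2238,0.0275,0.3596,-0.2726,0.2861,0.7921,-3.5422,4.9569,1.9511
53,-0.0664,-0.7273,-0.1657,0.2163,0.0263,0.3494,-0.2726,0.2866,0.7921,-3.5459,4.9605,1.9426
54,-0.0642,-0.7271,-0.1623,0.2091,0.0251,0.3395,-0.2726,0.2871,0.7922,-3.5487,4.9635,1.9342
55,-0.0622,-0.7268,-0.1589,0.2021,0.0240,0.3299,-0.2725,0.2876,0.7923,-3.5508,4.9661,1.9258
56,-0.0602,-0.7266,-0.1557,0.1953,0.0229,0.3206,-0.2725,0.2880,0.7923,,,


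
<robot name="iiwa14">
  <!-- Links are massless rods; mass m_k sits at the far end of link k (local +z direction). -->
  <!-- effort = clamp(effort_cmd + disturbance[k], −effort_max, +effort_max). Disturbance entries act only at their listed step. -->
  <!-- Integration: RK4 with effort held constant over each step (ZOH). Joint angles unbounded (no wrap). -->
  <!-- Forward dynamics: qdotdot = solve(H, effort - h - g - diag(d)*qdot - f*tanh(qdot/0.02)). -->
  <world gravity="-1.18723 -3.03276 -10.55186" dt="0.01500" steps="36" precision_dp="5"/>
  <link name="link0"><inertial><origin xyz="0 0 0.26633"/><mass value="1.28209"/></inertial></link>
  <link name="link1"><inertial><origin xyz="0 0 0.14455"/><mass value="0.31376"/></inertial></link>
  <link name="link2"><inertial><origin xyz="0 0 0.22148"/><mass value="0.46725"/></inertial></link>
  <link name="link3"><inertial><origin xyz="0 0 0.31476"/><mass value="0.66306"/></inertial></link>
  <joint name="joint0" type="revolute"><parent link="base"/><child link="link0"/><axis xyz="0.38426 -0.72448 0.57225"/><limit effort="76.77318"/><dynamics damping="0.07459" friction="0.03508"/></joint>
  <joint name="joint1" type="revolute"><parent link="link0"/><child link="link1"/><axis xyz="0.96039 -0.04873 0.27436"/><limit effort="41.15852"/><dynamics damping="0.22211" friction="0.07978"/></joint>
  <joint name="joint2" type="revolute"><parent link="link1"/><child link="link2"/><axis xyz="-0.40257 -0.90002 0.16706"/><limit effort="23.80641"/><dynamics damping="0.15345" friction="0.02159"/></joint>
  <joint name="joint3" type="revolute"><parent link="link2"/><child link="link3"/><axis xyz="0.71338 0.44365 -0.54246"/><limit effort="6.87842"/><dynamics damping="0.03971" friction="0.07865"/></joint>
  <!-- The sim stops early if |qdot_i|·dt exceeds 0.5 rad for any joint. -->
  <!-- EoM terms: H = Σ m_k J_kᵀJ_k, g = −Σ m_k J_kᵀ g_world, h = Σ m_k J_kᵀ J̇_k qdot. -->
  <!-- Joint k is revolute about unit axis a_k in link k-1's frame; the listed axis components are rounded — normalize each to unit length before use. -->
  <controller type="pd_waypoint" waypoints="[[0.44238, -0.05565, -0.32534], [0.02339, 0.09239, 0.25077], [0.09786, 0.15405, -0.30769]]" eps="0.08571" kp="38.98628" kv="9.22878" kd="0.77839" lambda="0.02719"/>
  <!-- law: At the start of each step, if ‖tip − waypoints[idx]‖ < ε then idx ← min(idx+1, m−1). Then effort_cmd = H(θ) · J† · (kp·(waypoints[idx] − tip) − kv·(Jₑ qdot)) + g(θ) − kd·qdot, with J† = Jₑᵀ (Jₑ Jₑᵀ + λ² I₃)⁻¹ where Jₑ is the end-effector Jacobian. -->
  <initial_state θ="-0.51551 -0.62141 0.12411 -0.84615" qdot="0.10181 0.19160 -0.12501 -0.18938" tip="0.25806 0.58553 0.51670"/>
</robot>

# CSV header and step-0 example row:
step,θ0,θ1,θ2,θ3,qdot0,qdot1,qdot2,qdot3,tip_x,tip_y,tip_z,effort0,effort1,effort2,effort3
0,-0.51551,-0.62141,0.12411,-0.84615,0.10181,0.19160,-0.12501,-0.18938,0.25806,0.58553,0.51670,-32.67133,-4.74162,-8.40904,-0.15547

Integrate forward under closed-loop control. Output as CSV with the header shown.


step,θ0,θ1,θ2,θ3,qdot0,qdot1,qdot2,qdot3,tip_x,tip_y,tip_z,effort0,effort1,effort2,effort3
1,-0.52764,-0.60701,0.12176,-0.88430,-1.70542,1.68874,-0.18389,-4.81397,0.25811,0.58234,0.51535,-26.61309,-4.86016,-7.20244,3.56190
2,-0.56570,-0.57336,0.14000,-0.93898,-3.34218,2.77720,2.53599,-2.56855,0.26187,0.57765,0.50936,-22.71470,-4.98527,-8.06599,1.39307
3,-0.61837,-0.53410,0.16498,-1.00115,-3.69206,2.44478,0.83622,-5.63367,0.27035,0.57193,0.49877,-16.65579,-3.47735,-5.08780,3.60691
4,-0.68156,-0.49339,0.19563,-1.06164,-4.71664,2.98245,3.18177,-2.52306,0.28326,0.56556,0.48402,-12.69125,-3.06902,-5.68722,0.69610
5,-0.74970,-0.45678,0.22239,-1.12488,-4.39871,1.90376,0.46982,-5.79380,0.29992,0.55831,0.46516,-7.16526,-0.97995,-2.22614,3.11264
6,-0.82323,-0.42221,0.25328,-1.17868,-5.37737,2.69684,3.54225,-1.50706,0.31953,0.55074,0.44306,-4.23603,-0.93000,-3.79532,-0.69338
7,-0.89640,-0.39590,0.27310,-1.23847,-4.43918,0.84833,-0.71090,-6.24139,0.34116,0.54203,0.41757,0.20179,1.54246,0.49587,2.99782
8,-0.97412,-0.36941,0.30291,-1.27955,-5.84844,2.61916,4.42002,0.46923,0.36424,0.53330,0.38991,1.89481,0.59682,-3.05800,-2.72222
9,-1.04689,-0.35551,0.31134,-1.33759,-3.98378,-0.64494,-2.86647,-7.71625,0.38770,0.52269,0.35952,5.51323,3.89123,3.39057,3.86747
10,-1.12675,-0.33433,0.34361,-1.36109,-6.50241,3.28238,6.62346,4.01863,0.41165,0.51265,0.32800,6.17904,1.15402,-3.87373,-5.92662
11,-1.19564,-0.33370,0.33659,-1.42220,-2.92194,-2.94481,-6.74999,-11.23929,0.43458,0.49958,0.29435,9.33127,6.38863,7.31373,6.52344
12,-1.27753,-0.31305,0.37724,-1.42238,-7.67639,5.24665,11.10605,10.16003,0.45765,0.48825,0.26025,9.26000,0.52169,-6.80884,-6.87842
13,-1.34735,-0.31177,0.38419,-1.44551,-1.99309,-4.54643,-8.97798,-11.97462,0.48033,0.47525,0.22485,11.72284,8.30131,9.91553,6.73003
14,-1.42415,-0.29727,0.42178,-1.42377,-7.86131,5.83864,12.71794,13.59639,0.50307,0.46329,0.18884,11.62580,0.87033,-7.39688,-6.87842
15,-1.49242,-0.29421,0.44040,-1.40935,-1.62460,-4.74513,-8.96895,-10.38601,0.52530,0.45028,0.15217,13.43386,9.14101,10.61664,5.09738
16,-1.56128,-0.28734,0.46851,-1.37510,-7.20489,5.01312,11.55225,13.73788,0.54696,0.43693,0.11521,13.23486,1.98653,-5.78038,-6.87842
17,-1.62463,-0.28619,0.48595,-1.34547,-1.57827,-4.21296,-8.11592,-8.64397,0.56721,0.42227,0.07830,14.81982,9.26095,10.44620,3.55437
18,-1.68692,-0.28350,0.50613,-1.30784,-6.42668,4.00356,9.80190,12.57435,0.58612,0.40660,0.04173,14.30905,2.96696,-3.84993,-6.87842
19,-1.74489,-0.28424,0.51772,-1.27788,-1.58873,-3.55796,-7.30423,-7.56445,0.60288,0.38948,0.00591,15.89973,9.09188,10.14306,2.70613
20,-1.80241,-0.28230,0.53348,-1.24131,-5.81675,3.33146,8.51603,11.45434,0.61796,0.37148,-0.02901,15.02483,3.55109,-2.45163,-6.87842
21,-1.85559,-0.28352,0.53979,-1.21623,-1.52678,-3.03663,-6.82632,-7.17586,0.63058,0.35224,-0.06269,16.66146,8.88711,9.98796,2.48653
22,-1.90934,-0.28054,0.55400,-1.18139,-5.39614,3.00544,7.89384,10.88995,0.64160,0.33262,-0.09513,15.41449,3.79846,-1.70384,-6.87842
23,-1.95840,-0.28103,0.55777,-1.16005,-1.38086,-2.66746,-6.59501,-7.14704,0.65025,0.31216,-0.12606,17.10589,8.72719,9.95283,2.57166
24,-2.00857,-0.27675,0.57186,-1.12615,-5.07418,2.84256,7.67656,10.75926,0.65763,0.29180,-0.15561,15.50177,3.87304,-1.35746,-6.87842
25,-2.05387,-0.27611,0.57528,-1.10618,-1.19164,-2.38574,-6.45135,-7.21797,0.66289,0.27103,-0.18354,17.25991,8.59014,9.93152,2.73751
26,-2.10034,-0.27094,0.58963,-1.07273,-4.77729,2.70593,7.58580,10.78326,0.66722,0.25068,-0.21004,15.34113,3.89217,-1.16823,-6.87842
27,-2.14202,-0.26927,0.59361,-1.05306,-0.99865,-2.13615,-6.30482,-7.29631,0.66972,0.23027,-0.23491,17.17246,8.43957,9.85614,2.91428
28,-2.18481,-0.26353,0.60829,-1.02013,-4.48561,2.55646,7.50250,10.80726,0.67159,0.21050,-0.25837,14.99625,3.89343,-1.03314,-6.87842
29,-2.22302,-0.26101,0.61303,-1.00086,-0.82068,-1.89661,-6.14111,-7.38982,0.67190,0.19092,-0.28022,16.90069,8.26202,9.71714,3.11283
30,-2.26234,-0.25479,0.62818,-0.96867,-4.20821,2.40406,7.42331,10.81549,0.67183,0.17212,-0.30071,14.52097,3.87519,-0.94343,-6.87842
31,-2.29733,-0.25150,0.63376,-0.95016,-0.66178,-1.66458,-5.97190,-7.51423,0.67045,0.15371,-0.31967,16.49591,8.06283,9.53081,3.34481
32,-2.33350,-0.24480,0.64958,-0.91888,-3.95374,2.25901,7.36489,10.83389,0.66891,0.13615,-0.33736,13.95816,3.83552,-0.90286,-6.87842
33,-2.36558,-0.24075,0.65615,-0.90123,-0.52225,-1.44053,-5.80169,-7.66085,0.66628,0.11911,-0.35362,15.99933,7.85063,9.31180,3.59950
34,-2.39891,-0.23358,0.67278,-0.87089,-3.72149,2.11954,7.32166,10.86701,0.66369,0.10297,-0.36873,13.34442,3.78209,-0.89590,-6.87842
35,-2.42842,-0.22879,0.68049,-0.85402,-0.40301,-1.22267,-5.62626,-7.81020,0.66020,0.08743,-0.38255,15.44428,7.63013,9.06777,3.85794
36,-2.45919,-0.22119,0.69792,-0.82467,-3.50658,1.98022,7.27563,10.89884,0.65690,0.07277,-0.39533,,,,
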